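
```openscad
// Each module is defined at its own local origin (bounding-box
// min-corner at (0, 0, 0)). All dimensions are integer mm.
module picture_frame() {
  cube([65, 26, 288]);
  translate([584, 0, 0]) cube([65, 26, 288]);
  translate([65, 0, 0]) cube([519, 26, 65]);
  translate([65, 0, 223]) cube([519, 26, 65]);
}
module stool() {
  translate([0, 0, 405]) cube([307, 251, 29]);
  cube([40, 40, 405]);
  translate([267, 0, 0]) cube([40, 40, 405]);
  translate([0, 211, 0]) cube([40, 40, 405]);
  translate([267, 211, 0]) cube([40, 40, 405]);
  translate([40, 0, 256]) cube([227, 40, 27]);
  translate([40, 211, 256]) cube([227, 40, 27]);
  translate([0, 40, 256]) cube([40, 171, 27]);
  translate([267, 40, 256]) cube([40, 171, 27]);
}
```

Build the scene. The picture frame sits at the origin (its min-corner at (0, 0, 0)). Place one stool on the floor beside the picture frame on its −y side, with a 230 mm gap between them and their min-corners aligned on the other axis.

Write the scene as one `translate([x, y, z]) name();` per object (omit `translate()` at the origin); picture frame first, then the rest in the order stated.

picture_frame();
translate([0, -481, 0]) stool();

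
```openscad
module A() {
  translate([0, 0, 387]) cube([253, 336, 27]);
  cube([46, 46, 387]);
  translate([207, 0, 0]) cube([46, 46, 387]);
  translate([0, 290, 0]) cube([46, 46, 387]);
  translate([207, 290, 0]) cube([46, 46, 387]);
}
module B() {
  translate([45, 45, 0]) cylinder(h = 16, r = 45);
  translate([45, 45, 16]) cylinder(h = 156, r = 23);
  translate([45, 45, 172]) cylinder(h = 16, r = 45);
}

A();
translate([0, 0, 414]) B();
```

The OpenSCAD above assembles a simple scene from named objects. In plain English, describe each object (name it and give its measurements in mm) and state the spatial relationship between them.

A is a four-legged stool. The seat is 253×336 mm, 27 mm thick, top at z = 414 mm. It stands on four square legs, each 46×46 mm in cross-section, from z = 0 to the seat underside, each flush with a corner of the seat.

B is a spool: two coaxial disc flanges of radius 45 mm and thickness 16 mm, joined by a core cylinder of radius 23 mm and height 156 mm. The lower flange rests on z = 0 and the three cylinders share a vertical axis.

The spool is on top of the stool.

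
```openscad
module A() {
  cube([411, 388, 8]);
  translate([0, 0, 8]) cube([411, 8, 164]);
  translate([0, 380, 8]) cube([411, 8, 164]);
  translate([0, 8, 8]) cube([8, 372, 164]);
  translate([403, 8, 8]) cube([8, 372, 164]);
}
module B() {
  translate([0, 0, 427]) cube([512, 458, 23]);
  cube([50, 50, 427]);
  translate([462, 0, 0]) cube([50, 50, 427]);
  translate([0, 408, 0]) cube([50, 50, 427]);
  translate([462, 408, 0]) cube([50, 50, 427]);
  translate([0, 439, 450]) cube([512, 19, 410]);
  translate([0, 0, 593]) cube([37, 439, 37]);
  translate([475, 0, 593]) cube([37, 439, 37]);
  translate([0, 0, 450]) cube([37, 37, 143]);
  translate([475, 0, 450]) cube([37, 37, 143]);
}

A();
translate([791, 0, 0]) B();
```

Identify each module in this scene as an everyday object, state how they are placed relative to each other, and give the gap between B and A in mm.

A is an open box. B is a chair. The chair is on the floor beside the open box on its +x side. The gap between the chair and the open box is 380 mm.

The chair's nearest face is 380 mm from the open box's +x face.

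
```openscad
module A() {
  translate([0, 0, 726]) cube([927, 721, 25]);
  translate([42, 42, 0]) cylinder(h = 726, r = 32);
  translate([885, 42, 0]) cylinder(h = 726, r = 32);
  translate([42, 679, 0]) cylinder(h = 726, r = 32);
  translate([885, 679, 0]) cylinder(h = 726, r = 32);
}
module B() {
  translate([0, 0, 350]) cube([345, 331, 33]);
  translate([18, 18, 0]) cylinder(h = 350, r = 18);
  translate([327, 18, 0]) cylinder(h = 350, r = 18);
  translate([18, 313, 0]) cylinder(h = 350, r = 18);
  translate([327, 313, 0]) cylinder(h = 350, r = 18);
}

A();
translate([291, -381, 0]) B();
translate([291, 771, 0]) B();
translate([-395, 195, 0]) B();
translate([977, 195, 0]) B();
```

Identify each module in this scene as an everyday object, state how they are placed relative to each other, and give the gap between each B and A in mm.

A is a table. B is a stool. Four stools sit around the table at the −y, +y, −x, +x sides. The gap between each stool and the table is 50 mm.

Each stool's nearest face is 50 mm from the table's bounding box.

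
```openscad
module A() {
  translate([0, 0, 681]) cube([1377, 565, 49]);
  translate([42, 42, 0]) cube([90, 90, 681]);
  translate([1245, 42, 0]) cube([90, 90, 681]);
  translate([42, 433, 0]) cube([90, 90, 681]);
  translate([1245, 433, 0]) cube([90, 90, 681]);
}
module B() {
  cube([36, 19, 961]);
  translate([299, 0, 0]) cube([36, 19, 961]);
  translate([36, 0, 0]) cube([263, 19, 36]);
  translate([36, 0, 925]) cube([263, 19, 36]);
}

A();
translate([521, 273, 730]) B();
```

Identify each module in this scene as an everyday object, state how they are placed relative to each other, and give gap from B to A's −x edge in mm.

A is a table. B is a picture frame. The picture frame is on top of the table, centred. The gap from the picture frame to the table's −x edge is 521 mm.

The picture frame's min-x is at 521; the table's min-x is 0; gap = 521 mm.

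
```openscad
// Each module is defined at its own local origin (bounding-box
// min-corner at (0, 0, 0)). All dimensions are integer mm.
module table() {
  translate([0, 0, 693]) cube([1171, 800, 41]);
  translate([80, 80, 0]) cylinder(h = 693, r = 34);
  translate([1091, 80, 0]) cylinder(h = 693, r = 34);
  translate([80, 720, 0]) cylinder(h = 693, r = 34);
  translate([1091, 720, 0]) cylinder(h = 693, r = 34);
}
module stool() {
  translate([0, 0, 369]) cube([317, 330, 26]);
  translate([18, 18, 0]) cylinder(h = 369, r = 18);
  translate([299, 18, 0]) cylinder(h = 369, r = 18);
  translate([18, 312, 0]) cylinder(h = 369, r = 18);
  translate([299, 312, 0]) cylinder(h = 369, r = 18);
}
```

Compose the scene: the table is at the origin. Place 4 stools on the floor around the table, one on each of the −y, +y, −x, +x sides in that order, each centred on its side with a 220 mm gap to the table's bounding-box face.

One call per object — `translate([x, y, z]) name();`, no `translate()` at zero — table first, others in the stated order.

table();
translate([427, -550, 0]) stool();
translate([427, 1020, 0]) stool();
translate([-537, 235, 0]) stool();
translate([1391, 235, 0]) stool();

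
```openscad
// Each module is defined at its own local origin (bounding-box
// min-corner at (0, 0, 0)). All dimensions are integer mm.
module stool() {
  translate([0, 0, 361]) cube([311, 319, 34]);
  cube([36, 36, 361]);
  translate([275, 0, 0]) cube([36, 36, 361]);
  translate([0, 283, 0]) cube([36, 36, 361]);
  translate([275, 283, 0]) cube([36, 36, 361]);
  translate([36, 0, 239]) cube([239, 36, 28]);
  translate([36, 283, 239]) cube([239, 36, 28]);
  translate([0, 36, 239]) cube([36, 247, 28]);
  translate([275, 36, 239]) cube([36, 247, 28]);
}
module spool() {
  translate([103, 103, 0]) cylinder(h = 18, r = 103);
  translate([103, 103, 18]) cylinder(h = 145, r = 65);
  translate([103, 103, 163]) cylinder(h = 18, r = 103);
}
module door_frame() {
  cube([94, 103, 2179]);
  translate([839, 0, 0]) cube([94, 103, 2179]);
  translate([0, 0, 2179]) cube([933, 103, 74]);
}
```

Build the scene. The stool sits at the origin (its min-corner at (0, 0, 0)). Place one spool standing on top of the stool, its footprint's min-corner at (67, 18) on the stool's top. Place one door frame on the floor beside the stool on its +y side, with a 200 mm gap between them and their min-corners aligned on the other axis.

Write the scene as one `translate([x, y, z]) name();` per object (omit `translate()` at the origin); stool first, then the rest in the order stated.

stool();
translate([67, 18, 395]) spool();
translate([0, 519, 0]) door_frame();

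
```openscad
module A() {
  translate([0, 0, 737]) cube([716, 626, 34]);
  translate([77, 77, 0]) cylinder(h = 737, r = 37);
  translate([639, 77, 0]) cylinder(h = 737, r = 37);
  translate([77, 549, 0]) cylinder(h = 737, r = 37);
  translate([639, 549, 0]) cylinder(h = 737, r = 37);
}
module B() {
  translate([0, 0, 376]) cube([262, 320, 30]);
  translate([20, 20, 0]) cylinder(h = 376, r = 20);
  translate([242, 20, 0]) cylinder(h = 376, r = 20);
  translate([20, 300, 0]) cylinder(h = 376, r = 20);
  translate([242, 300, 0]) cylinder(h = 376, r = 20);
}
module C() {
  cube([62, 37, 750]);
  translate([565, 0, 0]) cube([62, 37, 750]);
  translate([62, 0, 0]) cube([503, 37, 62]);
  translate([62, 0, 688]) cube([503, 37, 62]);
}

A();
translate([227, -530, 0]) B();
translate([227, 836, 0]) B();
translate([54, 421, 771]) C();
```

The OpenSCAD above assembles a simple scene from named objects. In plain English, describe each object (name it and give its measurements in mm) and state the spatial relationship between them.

A is a table: top 716 mm (x) × 626 mm (y), 34 mm thick, upper face at z = 771 mm, on four round legs of 74 mm diameter, each leg's bounding box inset 40 mm from the nearest pair of top edges, running from z = 0 to the bottom of the top.

B is a simple wooden stool: a rectangular seat 262 mm (x) by 320 mm (y), 30 mm thick, top face at z = 406 mm, on four round legs, each 40 mm in diameter. The legs rest on z = 0, each leg's axis is inset half a diameter from the nearest pair of seat edges (so the leg's bounding box is flush with the corner).

C is a picture frame with a 503×626 mm rectangular opening (x by z) and a uniform 62 mm border on every side. Frame depth is 37 mm along y. It is built from two vertical stiles running the full outside height and two horizontal rails spanning the gap between the stiles.

Two stools sit around the table at the −y, +y sides. The picture frame is on top of the table.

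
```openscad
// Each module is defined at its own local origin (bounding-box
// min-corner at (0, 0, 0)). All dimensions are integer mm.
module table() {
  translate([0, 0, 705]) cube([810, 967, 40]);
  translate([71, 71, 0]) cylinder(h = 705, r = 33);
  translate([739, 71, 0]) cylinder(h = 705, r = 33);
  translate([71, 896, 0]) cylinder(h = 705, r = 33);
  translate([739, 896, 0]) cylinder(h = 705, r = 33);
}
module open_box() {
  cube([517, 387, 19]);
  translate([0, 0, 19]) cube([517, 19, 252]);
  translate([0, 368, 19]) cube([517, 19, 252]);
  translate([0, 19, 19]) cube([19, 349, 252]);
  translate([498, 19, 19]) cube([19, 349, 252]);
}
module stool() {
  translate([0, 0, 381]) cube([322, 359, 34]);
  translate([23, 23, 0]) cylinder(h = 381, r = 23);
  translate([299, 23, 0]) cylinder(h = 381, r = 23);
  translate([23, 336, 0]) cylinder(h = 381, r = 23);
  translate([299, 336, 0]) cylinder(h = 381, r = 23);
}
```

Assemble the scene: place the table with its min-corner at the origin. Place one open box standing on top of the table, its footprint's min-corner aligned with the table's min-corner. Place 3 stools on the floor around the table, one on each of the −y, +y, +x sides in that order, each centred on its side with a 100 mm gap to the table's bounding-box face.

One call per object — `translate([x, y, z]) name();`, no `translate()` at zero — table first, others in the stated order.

table();
translate([0, 0, 745]) open_box();
translate([244, -459, 0]) stool();
translate([244, 1067, 0]) stool();
translate([910, 304, 0]) stool();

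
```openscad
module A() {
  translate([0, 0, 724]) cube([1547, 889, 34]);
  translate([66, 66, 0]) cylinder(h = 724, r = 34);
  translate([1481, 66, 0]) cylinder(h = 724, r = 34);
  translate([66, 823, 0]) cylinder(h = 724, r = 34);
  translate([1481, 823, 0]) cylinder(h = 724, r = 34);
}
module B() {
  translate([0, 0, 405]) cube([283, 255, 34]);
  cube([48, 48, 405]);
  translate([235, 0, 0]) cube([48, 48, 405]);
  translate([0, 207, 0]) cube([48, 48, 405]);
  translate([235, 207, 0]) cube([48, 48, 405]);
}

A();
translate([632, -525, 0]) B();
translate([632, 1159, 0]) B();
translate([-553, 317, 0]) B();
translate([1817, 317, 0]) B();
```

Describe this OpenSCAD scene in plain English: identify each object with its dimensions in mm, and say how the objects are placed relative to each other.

A is a rectangular dining table. The top is 1547×889×34 mm with its upper surface at z = 758 mm. It stands on four round legs of 68 mm diameter, each leg's bounding box inset 32 mm from the nearest pair of top edges, running from the floor to the underside of the top.

B is a four-legged stool. The seat is 283×255 mm, 34 mm thick, top at z = 439 mm. It stands on four square legs, each 48×48 mm in cross-section, from z = 0 to the seat underside, each flush with a corner of the seat.

Four stools sit around the table at the −y, +y, −x, +x sides.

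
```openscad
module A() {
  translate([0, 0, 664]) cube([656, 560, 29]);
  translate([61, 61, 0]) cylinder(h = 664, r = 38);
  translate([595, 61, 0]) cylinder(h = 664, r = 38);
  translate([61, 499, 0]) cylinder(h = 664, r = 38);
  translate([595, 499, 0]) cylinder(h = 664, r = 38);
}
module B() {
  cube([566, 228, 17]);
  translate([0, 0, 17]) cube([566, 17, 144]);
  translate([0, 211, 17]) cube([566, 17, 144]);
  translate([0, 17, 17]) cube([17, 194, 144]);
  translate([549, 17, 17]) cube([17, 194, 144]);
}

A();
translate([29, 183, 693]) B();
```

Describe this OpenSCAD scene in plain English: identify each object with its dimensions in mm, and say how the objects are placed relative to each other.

A is a rectangular dining table. The top is 656×560×29 mm with its upper surface at z = 693 mm. It stands on four round legs of 76 mm diameter, each leg's bounding box inset 23 mm from the nearest pair of top edges, running from the floor to the underside of the top.

B is an open-topped rectangular box: outside dimensions 566×228×161 mm, with a uniform wall and base thickness of 17 mm. The base is a full 566×228 slab on the floor; four walls sit on top of the base. The front and back walls (the −y and +y sides) span the full width; the two side walls fit between them.

The open box is on top of the table.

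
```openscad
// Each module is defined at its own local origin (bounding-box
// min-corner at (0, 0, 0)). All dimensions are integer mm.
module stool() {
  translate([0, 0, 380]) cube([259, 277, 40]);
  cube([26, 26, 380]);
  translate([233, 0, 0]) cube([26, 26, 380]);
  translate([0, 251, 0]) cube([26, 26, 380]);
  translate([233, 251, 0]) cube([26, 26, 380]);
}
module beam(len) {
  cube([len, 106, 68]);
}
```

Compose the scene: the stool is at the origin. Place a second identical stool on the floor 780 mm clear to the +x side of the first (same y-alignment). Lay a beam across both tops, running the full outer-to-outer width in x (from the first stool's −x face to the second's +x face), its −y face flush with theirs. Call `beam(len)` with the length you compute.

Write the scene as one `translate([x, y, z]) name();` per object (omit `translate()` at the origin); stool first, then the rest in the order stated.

stool();
translate([1039, 0, 0]) stool();
translate([0, 0, 420]) beam(1298);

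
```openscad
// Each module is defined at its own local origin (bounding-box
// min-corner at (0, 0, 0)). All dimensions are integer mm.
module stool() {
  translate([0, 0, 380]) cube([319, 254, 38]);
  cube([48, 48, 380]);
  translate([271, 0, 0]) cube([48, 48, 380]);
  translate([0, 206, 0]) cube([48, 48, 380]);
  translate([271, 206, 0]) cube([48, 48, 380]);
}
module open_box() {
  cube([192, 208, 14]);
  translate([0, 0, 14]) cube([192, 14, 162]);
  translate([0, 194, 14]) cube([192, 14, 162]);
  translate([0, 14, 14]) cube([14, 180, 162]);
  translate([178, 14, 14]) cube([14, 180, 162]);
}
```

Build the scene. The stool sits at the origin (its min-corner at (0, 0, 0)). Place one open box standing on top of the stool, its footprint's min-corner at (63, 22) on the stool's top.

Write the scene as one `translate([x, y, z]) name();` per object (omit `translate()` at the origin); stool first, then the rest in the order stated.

stool();
translate([63, 22, 418]) open_box();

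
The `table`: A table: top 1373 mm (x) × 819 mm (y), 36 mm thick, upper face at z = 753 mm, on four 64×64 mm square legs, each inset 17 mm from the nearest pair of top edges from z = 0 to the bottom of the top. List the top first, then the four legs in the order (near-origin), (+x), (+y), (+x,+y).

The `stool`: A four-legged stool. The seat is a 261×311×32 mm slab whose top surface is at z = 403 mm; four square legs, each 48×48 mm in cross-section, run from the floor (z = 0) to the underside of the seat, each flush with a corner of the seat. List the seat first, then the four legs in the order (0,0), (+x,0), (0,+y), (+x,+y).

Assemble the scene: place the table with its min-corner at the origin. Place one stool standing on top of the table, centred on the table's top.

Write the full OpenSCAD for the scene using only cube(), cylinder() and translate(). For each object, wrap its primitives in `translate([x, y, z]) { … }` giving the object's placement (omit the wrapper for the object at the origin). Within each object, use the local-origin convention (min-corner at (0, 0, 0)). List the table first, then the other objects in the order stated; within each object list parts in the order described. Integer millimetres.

translate([0, 0, 717]) cube([1373, 819, 36]);
translate([17, 17, 0]) cube([64, 64, 717]);
translate([1292, 17, 0]) cube([64, 64, 717]);
translate([17, 738, 0]) cube([64, 64, 717]);
translate([1292, 738, 0]) cube([64, 64, 717]);
translate([556, 254, 753]) {
  translate([0, 0, 371]) cube([261, 311, 32]);
  cube([48, 48, 371]);
  translate([213, 0, 0]) cube([48, 48, 371]);
  translate([0, 263, 0]) cube([48, 48, 371]);
  translate([213, 263, 0]) cube([48, 48, 371]);
}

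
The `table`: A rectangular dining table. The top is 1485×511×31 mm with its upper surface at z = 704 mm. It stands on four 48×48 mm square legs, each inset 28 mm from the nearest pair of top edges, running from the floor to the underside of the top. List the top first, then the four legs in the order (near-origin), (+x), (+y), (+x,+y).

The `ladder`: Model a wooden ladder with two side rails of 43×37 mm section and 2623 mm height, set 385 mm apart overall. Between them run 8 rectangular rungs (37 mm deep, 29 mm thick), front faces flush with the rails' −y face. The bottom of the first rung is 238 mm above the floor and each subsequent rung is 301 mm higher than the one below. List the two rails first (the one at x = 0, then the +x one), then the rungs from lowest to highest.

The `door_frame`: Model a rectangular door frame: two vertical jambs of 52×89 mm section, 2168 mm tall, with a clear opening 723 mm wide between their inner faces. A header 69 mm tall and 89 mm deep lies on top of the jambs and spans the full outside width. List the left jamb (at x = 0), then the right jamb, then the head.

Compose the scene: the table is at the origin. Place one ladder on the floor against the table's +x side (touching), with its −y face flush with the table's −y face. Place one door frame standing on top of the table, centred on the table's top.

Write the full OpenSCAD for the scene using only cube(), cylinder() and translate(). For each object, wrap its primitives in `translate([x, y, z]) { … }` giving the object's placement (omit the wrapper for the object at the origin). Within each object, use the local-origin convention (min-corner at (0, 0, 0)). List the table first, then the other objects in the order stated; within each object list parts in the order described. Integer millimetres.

translate([0, 0, 673]) cube([1485, 511, 31]);
translate([28, 28, 0]) cube([48, 48, 673]);
translate([1409, 28, 0]) cube([48, 48, 673]);
translate([28, 435, 0]) cube([48, 48, 673]);
translate([1409, 435, 0]) cube([48, 48, 673]);
translate([1485, 0, 0]) {
  cube([43, 37, 2623]);
  translate([342, 0, 0]) cube([43, 37, 2623]);
  translate([43, 0, 238]) cube([299, 37, 29]);
  translate([43, 0, 539]) cube([299, 37, 29]);
  translate([43, 0, 840]) cube([299, 37, 29]);
  translate([43, 0, 1141]) cube([299, 37, 29]);
  translate([43, 0, 1442]) cube([299, 37, 29]);
  translate([43, 0, 1743]) cube([299, 37, 29]);
  translate([43, 0, 2044]) cube([299, 37, 29]);
  translate([43, 0, 2345]) cube([299, 37, 29]);
}
translate([329, 211, 704]) {
  cube([52, 89, 2168]);
  translate([775, 0, 0]) cube([52, 89, 2168]);
  translate([0, 0, 2168]) cube([827, 89, 69]);
}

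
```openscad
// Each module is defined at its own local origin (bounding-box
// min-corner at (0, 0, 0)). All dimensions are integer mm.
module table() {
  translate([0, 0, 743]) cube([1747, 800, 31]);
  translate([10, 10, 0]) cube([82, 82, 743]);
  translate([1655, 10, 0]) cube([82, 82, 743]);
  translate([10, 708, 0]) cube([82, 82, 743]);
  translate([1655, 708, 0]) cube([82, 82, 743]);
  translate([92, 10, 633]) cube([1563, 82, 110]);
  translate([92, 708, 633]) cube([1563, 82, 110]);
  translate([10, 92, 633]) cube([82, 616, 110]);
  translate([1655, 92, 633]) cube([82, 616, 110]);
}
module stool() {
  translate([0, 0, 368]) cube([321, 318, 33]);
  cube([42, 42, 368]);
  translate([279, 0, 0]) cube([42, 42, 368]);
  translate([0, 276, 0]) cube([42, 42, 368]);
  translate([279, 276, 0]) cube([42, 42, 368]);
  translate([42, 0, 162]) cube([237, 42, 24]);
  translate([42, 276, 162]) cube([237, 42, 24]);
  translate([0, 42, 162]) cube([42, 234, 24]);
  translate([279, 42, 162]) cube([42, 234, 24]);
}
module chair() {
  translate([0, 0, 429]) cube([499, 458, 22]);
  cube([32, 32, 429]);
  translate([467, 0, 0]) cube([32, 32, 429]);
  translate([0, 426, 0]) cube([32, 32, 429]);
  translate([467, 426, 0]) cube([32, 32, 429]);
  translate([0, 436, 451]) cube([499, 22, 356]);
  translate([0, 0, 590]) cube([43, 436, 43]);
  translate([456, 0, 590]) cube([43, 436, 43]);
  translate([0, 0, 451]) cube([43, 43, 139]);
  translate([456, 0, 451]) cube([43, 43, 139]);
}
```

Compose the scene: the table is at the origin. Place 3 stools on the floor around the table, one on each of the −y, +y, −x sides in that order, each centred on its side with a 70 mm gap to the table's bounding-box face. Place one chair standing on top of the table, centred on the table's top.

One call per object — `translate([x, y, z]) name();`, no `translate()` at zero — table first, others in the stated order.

table();
translate([713, -388, 0]) stool();
translate([713, 870, 0]) stool();
translate([-391, 241, 0]) stool();
translate([624, 171, 774]) chair();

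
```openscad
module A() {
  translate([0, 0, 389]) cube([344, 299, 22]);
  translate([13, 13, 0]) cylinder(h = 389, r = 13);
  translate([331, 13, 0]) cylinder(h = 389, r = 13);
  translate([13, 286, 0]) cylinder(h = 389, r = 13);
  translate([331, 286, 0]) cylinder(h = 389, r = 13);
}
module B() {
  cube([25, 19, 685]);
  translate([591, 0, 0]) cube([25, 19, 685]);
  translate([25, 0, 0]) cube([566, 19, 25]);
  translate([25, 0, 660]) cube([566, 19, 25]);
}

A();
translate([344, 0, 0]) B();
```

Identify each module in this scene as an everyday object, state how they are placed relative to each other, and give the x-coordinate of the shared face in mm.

The stool's +x face and the picture frame's −x face are both at x = 344 mm.

A is a stool. B is a picture frame. The picture frame is against the stool's +x side, with their −y faces flush. The x-coordinate of the shared face is 344 mm.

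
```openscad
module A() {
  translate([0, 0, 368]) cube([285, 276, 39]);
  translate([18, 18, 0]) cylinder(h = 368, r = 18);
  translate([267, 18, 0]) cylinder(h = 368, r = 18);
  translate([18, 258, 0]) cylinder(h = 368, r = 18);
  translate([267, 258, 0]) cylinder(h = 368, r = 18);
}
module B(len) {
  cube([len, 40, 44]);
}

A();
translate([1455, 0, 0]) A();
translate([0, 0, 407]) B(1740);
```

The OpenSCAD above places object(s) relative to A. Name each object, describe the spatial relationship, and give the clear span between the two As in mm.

Second stool starts at x = 1455; first ends at x = 285; clear span = 1455 − 285 = 1170 mm.

A is a stool. B is a beam. A beam spans the tops of two stools. The clear span between the two stools is 1170 mm.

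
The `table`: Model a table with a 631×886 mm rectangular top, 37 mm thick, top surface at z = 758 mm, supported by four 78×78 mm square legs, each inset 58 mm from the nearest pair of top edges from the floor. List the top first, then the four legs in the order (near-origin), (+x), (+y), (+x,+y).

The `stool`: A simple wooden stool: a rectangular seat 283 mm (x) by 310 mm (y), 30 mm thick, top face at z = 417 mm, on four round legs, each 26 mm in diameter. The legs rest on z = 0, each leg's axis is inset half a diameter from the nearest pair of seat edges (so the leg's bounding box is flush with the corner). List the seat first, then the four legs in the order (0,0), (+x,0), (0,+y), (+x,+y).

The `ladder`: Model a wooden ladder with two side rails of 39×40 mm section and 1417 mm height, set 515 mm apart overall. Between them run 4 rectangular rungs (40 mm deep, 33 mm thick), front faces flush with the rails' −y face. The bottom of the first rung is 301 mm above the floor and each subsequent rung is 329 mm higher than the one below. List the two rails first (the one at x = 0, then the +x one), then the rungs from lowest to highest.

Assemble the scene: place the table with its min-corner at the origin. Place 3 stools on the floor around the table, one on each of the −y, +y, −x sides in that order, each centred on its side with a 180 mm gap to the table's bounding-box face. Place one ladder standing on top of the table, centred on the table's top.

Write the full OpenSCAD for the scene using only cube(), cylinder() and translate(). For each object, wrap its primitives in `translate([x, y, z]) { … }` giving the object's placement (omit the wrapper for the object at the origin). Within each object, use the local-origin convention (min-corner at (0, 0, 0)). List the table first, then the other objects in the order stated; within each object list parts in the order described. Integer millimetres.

translate([0, 0, 721]) cube([631, 886, 37]);
translate([58, 58, 0]) cube([78, 78, 721]);
translate([495, 58, 0]) cube([78, 78, 721]);
translate([58, 750, 0]) cube([78, 78, 721]);
translate([495, 750, 0]) cube([78, 78, 721]);
translate([174, -490, 0]) {
  translate([0, 0, 387]) cube([283, 310, 30]);
  translate([13, 13, 0]) cylinder(h = 387, r = 13);
  translate([270, 13, 0]) cylinder(h = 387, r = 13);
  translate([13, 297, 0]) cylinder(h = 387, r = 13);
  translate([270, 297, 0]) cylinder(h = 387, r = 13);
}
translate([174, 1066, 0]) {
  translate([0, 0, 387]) cube([283, 310, 30]);
  translate([13, 13, 0]) cylinder(h = 387, r = 13);
  translate([270, 13, 0]) cylinder(h = 387, r = 13);
  translate([13, 297, 0]) cylinder(h = 387, r = 13);
  translate([270, 297, 0]) cylinder(h = 387, r = 13);
}
translate([-463, 288, 0]) {
  translate([0, 0, 387]) cube([283, 310, 30]);
  translate([13, 13, 0]) cylinder(h = 387, r = 13);
  translate([270, 13, 0]) cylinder(h = 387, r = 13);
  translate([13, 297, 0]) cylinder(h = 387, r = 13);
  translate([270, 297, 0]) cylinder(h = 387, r = 13);
}
translate([58, 423, 758]) {
  cube([39, 40, 1417]);
  translate([476, 0, 0]) cube([39, 40, 1417]);
  translate([39, 0, 301]) cube([437, 40, 33]);
  translate([39, 0, 630]) cube([437, 40, 33]);
  translate([39, 0, 959]) cube([437, 40, 33]);
  translate([39, 0, 1288]) cube([437, 40, 33]);
}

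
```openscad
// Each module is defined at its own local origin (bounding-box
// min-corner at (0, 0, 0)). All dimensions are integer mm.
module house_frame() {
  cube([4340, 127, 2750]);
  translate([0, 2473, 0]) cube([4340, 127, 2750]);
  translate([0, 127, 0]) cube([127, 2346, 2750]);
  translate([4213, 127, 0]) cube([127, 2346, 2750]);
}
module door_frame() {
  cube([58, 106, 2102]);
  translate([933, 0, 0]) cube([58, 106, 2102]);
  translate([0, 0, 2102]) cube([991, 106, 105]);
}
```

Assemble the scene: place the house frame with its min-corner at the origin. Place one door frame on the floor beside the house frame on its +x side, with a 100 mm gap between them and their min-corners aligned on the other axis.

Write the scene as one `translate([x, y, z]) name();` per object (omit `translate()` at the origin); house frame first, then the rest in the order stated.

house_frame();
translate([4440, 0, 0]) door_frame();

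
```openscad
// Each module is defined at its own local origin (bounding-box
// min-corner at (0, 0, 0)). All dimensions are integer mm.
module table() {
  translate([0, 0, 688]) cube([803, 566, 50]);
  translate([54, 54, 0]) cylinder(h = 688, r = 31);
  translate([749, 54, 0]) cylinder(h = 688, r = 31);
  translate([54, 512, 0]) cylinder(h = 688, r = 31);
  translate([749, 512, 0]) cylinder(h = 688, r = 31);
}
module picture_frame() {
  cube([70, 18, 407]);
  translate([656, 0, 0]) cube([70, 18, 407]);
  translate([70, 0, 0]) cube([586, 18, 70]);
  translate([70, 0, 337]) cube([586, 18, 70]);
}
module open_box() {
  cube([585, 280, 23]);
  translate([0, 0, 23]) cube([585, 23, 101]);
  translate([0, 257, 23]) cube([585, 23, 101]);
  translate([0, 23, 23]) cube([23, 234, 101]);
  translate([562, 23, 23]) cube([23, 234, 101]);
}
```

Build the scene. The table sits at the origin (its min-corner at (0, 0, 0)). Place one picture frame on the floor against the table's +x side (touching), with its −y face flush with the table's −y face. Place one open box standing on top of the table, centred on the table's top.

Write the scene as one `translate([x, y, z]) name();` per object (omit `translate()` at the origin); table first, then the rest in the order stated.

table();
translate([803, 0, 0]) picture_frame();
translate([109, 143, 738]) open_box();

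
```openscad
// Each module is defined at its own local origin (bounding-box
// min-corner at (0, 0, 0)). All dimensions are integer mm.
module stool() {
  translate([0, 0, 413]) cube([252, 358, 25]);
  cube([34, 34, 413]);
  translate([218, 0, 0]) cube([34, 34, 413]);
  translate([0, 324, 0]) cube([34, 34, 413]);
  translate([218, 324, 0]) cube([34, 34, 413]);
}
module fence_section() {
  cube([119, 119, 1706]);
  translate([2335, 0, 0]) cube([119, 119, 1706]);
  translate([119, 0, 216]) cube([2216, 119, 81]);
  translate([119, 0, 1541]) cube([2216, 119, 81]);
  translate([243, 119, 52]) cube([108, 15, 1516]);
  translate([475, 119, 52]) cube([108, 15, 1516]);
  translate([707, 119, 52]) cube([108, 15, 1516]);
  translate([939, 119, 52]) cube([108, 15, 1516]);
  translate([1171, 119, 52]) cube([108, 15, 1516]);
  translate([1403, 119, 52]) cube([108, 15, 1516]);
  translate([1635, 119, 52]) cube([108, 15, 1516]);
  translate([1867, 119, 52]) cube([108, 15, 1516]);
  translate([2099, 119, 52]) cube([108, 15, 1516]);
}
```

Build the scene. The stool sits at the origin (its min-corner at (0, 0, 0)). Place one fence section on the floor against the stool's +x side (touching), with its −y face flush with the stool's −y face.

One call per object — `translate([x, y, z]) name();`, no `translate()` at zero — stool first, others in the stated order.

stool();
translate([252, 0, 0]) fence_section();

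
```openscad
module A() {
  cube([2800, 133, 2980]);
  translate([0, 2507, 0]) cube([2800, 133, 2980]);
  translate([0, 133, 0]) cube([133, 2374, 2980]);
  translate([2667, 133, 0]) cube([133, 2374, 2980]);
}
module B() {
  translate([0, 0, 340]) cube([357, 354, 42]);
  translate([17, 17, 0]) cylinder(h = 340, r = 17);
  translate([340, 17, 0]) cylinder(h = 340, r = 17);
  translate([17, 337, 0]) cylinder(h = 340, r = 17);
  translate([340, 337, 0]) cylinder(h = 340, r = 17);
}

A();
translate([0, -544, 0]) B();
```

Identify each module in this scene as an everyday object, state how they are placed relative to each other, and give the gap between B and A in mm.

A is a house frame. B is a stool. The stool is on the floor beside the house frame on its −y side. The gap between the stool and the house frame is 190 mm.

The stool's nearest face is 190 mm from the house frame's −y face.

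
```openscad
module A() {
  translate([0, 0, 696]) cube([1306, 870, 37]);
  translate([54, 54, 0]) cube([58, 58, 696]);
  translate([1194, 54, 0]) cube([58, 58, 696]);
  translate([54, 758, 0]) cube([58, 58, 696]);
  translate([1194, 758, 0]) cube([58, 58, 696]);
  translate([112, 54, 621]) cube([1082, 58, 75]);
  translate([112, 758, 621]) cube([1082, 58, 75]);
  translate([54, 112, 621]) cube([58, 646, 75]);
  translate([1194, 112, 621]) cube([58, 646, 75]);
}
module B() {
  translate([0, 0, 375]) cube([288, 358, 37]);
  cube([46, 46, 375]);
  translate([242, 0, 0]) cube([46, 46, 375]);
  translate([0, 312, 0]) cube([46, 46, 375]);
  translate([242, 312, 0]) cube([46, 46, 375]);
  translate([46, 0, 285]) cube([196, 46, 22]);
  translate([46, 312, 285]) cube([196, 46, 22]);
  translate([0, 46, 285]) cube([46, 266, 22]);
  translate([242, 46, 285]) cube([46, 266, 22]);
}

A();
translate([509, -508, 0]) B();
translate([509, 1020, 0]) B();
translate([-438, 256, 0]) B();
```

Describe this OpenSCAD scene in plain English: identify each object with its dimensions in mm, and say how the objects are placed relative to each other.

A is a table: top 1306 mm (x) × 870 mm (y), 37 mm thick, upper face at z = 733 mm, on four 58×58 mm square legs, each inset 54 mm from the nearest pair of top edges, running from z = 0 to the bottom of the top. Four apron rails, 58 mm thick and 75 mm tall, run between adjacent legs with their top edges flush with the underside of the top and their outer faces flush with the legs' outer faces.

B is a four-legged stool. The seat is a 288×358×37 mm slab whose top surface is at z = 412 mm; four square legs, each 46×46 mm in cross-section, run from the floor (z = 0) to the underside of the seat, each flush with a corner of the seat. Four stretchers, 46 mm wide and 22 mm tall, connect adjacent legs with their undersides at z = 285 mm, each running between the inner faces of the legs it joins and aligned with the legs' outer faces on the other axis.

Three stools sit around the table at the −y, +y, −x sides.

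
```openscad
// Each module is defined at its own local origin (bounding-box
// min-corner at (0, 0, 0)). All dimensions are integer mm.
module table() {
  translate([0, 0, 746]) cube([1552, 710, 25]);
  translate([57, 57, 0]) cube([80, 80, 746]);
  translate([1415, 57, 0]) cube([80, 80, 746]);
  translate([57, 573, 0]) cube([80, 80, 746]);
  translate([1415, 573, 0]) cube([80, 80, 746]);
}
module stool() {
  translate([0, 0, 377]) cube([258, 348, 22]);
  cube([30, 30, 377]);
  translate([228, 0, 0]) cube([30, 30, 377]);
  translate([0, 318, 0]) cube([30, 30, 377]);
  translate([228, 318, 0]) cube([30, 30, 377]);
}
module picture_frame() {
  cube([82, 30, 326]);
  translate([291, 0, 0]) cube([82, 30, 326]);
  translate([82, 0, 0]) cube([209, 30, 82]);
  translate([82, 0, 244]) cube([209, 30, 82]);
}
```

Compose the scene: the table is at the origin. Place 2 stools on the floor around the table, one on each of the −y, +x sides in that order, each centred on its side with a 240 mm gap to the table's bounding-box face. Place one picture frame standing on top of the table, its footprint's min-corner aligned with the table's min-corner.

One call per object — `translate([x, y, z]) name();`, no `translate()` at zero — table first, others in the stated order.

table();
translate([647, -588, 0]) stool();
translate([1792, 181, 0]) stool();
translate([0, 0, 771]) picture_frame();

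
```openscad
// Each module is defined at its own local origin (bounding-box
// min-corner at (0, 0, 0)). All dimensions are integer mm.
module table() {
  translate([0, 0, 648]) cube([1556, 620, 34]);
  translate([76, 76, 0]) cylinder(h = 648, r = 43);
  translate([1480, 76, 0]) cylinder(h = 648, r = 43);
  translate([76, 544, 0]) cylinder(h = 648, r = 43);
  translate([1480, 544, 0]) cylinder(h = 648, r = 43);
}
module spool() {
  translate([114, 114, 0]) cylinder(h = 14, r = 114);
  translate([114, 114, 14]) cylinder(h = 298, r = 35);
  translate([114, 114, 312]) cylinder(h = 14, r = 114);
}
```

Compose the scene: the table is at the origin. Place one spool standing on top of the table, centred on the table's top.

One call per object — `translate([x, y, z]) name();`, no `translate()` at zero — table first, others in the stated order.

table();
translate([664, 196, 682]) spool();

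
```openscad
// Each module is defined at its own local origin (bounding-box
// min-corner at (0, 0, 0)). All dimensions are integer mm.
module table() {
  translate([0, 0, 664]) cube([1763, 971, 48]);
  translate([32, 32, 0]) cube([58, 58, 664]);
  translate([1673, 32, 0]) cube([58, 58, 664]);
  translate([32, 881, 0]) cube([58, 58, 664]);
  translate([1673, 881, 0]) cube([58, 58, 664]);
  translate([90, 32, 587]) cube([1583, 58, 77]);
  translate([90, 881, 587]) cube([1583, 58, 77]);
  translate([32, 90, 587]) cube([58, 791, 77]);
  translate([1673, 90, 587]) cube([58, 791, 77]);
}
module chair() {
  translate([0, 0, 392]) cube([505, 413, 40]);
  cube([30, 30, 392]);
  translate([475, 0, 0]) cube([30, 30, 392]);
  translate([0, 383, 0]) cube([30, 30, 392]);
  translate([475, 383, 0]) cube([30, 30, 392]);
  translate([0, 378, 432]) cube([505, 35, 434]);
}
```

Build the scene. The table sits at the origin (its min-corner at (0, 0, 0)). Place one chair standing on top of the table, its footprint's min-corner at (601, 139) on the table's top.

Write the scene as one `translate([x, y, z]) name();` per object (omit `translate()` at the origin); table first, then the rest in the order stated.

table();
translate([601, 139, 712]) chair();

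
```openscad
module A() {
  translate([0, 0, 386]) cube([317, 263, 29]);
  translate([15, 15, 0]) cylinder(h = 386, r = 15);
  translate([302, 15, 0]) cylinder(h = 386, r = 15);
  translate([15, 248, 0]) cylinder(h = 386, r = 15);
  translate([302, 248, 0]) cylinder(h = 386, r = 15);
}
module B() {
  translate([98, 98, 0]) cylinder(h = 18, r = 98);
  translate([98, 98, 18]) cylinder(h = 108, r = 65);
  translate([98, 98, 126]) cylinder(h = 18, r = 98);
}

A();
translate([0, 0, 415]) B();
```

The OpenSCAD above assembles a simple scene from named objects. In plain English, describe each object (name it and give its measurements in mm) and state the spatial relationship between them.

A is a four-legged stool. The seat is 317×263 mm, 29 mm thick, top at z = 415 mm. It stands on four round legs, each 30 mm in diameter, from z = 0 to the seat underside, each leg's axis is inset half a diameter from the nearest pair of seat edges (so the leg's bounding box is flush with the corner).

B is a spool: two coaxial disc flanges of radius 98 mm and thickness 18 mm, joined by a core cylinder of radius 65 mm and height 108 mm. The lower flange rests on z = 0 and the three cylinders share a vertical axis.

The spool is on top of the stool.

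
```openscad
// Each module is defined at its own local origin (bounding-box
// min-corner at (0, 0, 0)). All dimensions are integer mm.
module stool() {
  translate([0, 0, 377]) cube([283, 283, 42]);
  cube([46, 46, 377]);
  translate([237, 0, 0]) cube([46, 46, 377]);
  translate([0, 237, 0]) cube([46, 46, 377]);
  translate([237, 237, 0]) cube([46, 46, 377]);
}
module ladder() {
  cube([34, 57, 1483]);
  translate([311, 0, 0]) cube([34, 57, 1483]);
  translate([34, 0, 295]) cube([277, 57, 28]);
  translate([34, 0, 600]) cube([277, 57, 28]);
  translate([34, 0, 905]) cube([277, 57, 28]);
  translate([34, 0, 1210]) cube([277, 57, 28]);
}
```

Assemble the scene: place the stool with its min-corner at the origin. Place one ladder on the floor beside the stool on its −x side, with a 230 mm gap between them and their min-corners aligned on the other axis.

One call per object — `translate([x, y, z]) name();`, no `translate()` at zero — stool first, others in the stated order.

stool();
translate([-575, 0, 0]) ladder();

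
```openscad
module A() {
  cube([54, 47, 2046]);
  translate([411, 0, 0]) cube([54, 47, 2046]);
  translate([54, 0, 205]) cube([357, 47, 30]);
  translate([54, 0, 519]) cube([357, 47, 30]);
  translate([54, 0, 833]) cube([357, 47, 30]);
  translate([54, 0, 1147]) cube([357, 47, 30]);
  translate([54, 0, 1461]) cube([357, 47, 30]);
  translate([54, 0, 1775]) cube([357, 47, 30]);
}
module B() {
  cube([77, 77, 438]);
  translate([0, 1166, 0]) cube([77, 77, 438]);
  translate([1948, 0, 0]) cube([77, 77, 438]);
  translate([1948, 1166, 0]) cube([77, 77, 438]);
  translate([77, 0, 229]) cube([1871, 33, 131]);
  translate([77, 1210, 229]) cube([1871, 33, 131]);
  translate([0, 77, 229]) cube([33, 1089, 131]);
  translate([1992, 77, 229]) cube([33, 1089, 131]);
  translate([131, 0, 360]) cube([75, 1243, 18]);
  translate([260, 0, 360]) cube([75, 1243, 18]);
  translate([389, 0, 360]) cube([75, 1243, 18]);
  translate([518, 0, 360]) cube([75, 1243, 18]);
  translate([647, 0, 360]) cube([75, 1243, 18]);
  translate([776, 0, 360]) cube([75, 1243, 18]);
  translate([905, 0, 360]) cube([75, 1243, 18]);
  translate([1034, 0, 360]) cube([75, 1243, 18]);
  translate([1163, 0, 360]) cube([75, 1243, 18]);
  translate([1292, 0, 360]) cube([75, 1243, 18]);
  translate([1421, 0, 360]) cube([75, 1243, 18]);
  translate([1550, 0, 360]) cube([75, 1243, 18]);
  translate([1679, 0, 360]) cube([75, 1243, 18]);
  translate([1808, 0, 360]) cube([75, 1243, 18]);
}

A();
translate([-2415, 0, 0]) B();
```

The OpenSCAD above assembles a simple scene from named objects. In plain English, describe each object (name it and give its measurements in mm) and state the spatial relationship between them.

A is a wooden ladder with two side rails of 54×47 mm section and 2046 mm height, set 465 mm apart overall. Between them run 6 rectangular rungs (47 mm deep, 30 mm thick), front faces flush with the rails' −y face. The bottom of the first rung is 205 mm above the floor and each subsequent rung is 314 mm higher than the one below.

B is a bed frame 2025 mm long (x) by 1243 mm wide (y). Four 77×77 mm corner posts, 438 mm tall, at the corners of the footprint. Four rails of 33 mm thickness and 131 mm height run between adjacent posts with their undersides at z = 229 mm, their outer faces flush with the outside of the frame (the two x-running rails run between the posts' inner faces; the two y-running rails run between the posts' inner faces). 14 slats, each 75 mm wide (x) and 18 mm thick, lie across the top of the two x-running rails, running the full 1243 mm width of the frame in y; the slats are evenly spaced along x between the inner faces of the end posts with equal gaps (rounded down to the nearest mm) at the −x end and between each pair — any rounding remainder accumulates at the +x end.

The bed frame is on the floor beside the ladder on its −x side.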